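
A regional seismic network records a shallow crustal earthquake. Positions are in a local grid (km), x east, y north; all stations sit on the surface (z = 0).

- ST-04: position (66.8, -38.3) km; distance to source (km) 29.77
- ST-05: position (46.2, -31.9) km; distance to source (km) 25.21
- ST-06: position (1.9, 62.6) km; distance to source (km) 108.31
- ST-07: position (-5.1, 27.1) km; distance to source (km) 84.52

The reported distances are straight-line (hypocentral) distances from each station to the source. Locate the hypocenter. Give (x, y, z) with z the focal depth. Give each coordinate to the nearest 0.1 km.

Each station gives a sphere (x−x_i)² + (y−y_i)² + z² = d_i² (stations at z=0).
Subtracting the ST-04 sphere from ST-05 and ST-06: z² cancels, leaving linear equations in x and y:
-41.2 x + 12.8 y = -2526.37
-129.8 x + 201.8 y = -12851.56
Solving: x ≈ 51.907, y ≈ -30.298 km (keep extra digits for the depth step; rounded: 51.9, -30.3).
Then from the ST-04 sphere: z² = 29.77² − (x − 66.8)² − (y + 38.3)² with x = 51.907, y = -30.298, so z ≈ 24.503 ≈ 24.5 km.

x ≈ 51.9 km, y ≈ -30.3 km, depth ≈ 24.5 km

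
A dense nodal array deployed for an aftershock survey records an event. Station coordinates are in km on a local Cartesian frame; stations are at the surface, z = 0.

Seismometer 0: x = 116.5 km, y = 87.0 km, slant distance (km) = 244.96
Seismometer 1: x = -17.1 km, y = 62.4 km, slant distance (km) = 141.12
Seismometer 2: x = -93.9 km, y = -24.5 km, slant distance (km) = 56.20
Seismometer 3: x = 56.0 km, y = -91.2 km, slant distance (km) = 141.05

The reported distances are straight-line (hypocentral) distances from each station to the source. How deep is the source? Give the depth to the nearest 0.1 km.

Each station gives a sphere (x−x_i)² + (y−y_i)² + z² = d_i² (stations at z=0).
Subtracting the Seismometer 0 sphere from Seismometer 1 and Seismometer 2: z² cancels, leaving linear equations in x and y:
-267.2 x − 49.2 y = 23135.47
-420.8 x − 223.0 y = 45123.17
Solving: x ≈ -75.591, y ≈ -59.706 km (keep extra digits for the depth step; rounded: -75.6, -59.7).
Then from the Seismometer 0 sphere: z² = 244.96² − (x − 116.5)² − (y − 87.0)² with x = -75.591, y = -59.706, so z ≈ 39.797 ≈ 39.8 km.

depth ≈ 39.8 km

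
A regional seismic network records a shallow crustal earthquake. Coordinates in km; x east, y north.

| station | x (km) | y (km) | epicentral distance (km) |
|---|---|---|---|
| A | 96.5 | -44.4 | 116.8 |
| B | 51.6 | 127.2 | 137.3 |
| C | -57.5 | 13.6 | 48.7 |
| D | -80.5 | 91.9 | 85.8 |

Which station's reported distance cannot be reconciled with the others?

Solve using three stations at a time. Using A, B, C (subtract circle equations pairwise → linear system) gives (x, y) ≈ (-9.7, 4.3).
Distances from that point to each station vs reported:
  A: calculated 116.8 vs reported 116.8 → residual 0.0 km
  B: calculated 137.3 vs reported 137.3 → residual 0.0 km
  C: calculated 48.7 vs reported 48.7 → residual 0.0 km
  D: calculated 112.6 vs reported 85.8 → residual 26.8 km
A, B, C are mutually consistent (residuals ≈ 0); D is off by 26.8 km.

D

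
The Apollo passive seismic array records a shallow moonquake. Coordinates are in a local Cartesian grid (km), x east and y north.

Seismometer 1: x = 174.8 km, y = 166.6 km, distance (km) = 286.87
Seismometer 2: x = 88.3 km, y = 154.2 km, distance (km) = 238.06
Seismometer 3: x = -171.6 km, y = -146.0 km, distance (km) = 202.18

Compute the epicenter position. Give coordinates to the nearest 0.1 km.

Circle about each station: (x − 174.8)² + (y − 166.6)² = 286.87²; (x − 88.3)² + (y − 154.2)² = 238.06²; (x + 171.6)² + (y + 146.0)² = 202.18².
Subtracting pairs of circle equations eliminates x²+y² and gives linear equations (the radical axes):
-173.0 x − 24.8 y = -1114.24
-692.8 x − 625.2 y = 33869.60
Solving the 2×2 system: x ≈ 16.9, y ≈ -72.9 km.

(16.9, -72.9)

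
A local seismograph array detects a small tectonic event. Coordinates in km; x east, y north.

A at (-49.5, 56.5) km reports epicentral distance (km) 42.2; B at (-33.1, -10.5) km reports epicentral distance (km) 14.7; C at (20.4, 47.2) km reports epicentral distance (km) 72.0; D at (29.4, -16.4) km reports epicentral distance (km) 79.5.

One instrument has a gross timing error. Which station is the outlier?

Solve using three stations at a time. Using A, C, D (subtract circle equations pairwise → linear system) gives (x, y) ≈ (-43.8, 14.6).
Distances from that point to each station vs reported:
  A: calculated 42.3 vs reported 42.2 → residual 0.1 km
  B: calculated 27.3 vs reported 14.7 → residual 12.6 km
  C: calculated 72.0 vs reported 72.0 → residual 0.0 km
  D: calculated 79.5 vs reported 79.5 → residual 0.0 km
A, C, D are mutually consistent (residuals ≈ 0); B is off by 12.6 km.

B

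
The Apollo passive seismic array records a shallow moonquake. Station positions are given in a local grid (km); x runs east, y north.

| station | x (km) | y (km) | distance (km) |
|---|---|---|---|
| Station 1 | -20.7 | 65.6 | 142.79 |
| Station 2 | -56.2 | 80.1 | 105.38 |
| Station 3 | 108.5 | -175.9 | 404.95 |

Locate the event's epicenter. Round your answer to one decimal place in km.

Circle about each station: (x + 20.7)² + (y − 65.6)² = 142.79²; (x + 56.2)² + (y − 80.1)² = 105.38²; (x − 108.5)² + (y + 175.9)² = 404.95².
Subtracting the Station 1 equation from the Station 2 and Station 3 equations removes the quadratic terms:
-71.0 x + 29.0 y = 14126.64
258.4 x − 483.0 y = -105614.31
Solving the 2×2 system: x ≈ -140.3, y ≈ 143.6 km.
Check against Station 1 (with the unrounded x, y): √((x + 20.7)²+(y − 65.6)²) = 142.80 ≈ 142.79 km. ✓

x ≈ -140.3 km, y ≈ 143.6 km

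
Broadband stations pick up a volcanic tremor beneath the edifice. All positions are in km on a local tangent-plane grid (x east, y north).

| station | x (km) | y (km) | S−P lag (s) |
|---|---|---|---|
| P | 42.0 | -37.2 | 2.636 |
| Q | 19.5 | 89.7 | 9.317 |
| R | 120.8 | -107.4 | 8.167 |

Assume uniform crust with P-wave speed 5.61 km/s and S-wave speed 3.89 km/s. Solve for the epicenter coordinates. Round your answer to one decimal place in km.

Distance from S−P lag: d = Δt · v_P v_S / (v_P − v_S) = Δt · (5.61·3.89)/(5.61−3.89) ≈ 12.6877·Δt.
So d_P = 33.44, d_Q = 118.21, d_R = 103.62 km.
Circle about each station: (x − 42.0)² + (y + 37.2)² = 33.44²; (x − 19.5)² + (y − 89.7)² = 118.21²; (x − 120.8)² + (y + 107.4)² = 103.62².
Subtracting pairs of circle equations eliminates x²+y² and gives linear equations (the radical axes):
-45.0 x + 253.8 y = -7576.87
157.6 x − 140.4 y = 13360.69
Solving the 2×2 system: x ≈ 69.1, y ≈ -17.6 km.
Check against P (with the unrounded x, y): √((x − 42.0)²+(y + 37.2)²) = 33.44 ≈ 33.44 km. ✓

69.1 km east, -17.6 km north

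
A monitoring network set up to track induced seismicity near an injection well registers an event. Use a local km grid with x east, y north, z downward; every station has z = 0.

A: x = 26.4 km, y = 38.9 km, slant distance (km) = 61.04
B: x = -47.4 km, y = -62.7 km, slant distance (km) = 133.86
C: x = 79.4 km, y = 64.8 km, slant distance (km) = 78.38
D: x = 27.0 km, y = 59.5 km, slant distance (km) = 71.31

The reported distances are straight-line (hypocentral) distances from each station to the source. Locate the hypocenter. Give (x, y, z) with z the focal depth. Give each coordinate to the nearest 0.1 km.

(47.8, 15.6, 52.2)

Each station gives a sphere (x−x_i)² + (y−y_i)² + z² = d_i² (stations at z=0).
Subtracting the A sphere from B and C: z² cancels, leaving linear equations in x and y:
-147.6 x − 203.2 y = -10224.74
106.0 x + 51.8 y = 5875.69
Solving: x ≈ 47.814, y ≈ 15.588 km (keep extra digits for the depth step; rounded: 47.8, 15.6).
Then from the A sphere: z² = 61.04² − (x − 26.4)² − (y − 38.9)² with x = 47.814, y = 15.588, so z ≈ 52.191 ≈ 52.2 km.
Check against D (with the unrounded solution): distance 71.31 ≈ 71.31 km. ✓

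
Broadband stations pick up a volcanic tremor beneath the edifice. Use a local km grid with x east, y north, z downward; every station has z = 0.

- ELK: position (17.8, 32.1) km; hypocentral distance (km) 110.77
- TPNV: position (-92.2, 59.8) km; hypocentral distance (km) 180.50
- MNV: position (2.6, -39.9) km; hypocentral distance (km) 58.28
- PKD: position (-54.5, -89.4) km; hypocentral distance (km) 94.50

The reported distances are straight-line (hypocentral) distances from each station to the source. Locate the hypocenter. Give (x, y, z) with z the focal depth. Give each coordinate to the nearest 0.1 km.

x ≈ 26.2 km, y ≈ -68.9 km, depth ≈ 44.7 km

Each station gives a sphere (x−x_i)² + (y−y_i)² + z² = d_i² (stations at z=0).
Subtracting the ELK sphere from TPNV and MNV: z² cancels, leaving linear equations in x and y:
-220.0 x + 55.4 y = -9580.63
-30.4 x − 144.0 y = 9124.95
Solving: x ≈ 26.198, y ≈ -68.899 km (keep extra digits for the depth step; rounded: 26.2, -68.9).
Then from the ELK sphere: z² = 110.77² − (x − 17.8)² − (y − 32.1)² with x = 26.198, y = -68.899, so z ≈ 44.706 ≈ 44.7 km.
Check against PKD (with the unrounded solution): distance 94.51 ≈ 94.50 km. ✓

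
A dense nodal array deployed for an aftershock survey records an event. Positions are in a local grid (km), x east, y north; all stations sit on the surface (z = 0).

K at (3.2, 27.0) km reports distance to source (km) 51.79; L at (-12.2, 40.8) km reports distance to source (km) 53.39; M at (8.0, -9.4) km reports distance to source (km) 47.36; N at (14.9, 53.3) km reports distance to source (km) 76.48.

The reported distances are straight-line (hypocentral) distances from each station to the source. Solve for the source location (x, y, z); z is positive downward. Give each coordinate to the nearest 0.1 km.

Each station gives a sphere (x−x_i)² + (y−y_i)² + z² = d_i² (stations at z=0).
Subtracting the K sphere from L and M: z² cancels, leaving linear equations in x and y:
-30.8 x + 27.6 y = 905.95
9.6 x − 72.8 y = -147.65
Solving: x ≈ -31.295, y ≈ -2.099 km (keep extra digits for the depth step; rounded: -31.3, -2.1).
Then from the K sphere: z² = 51.79² − (x − 3.2)² − (y − 27.0)² with x = -31.295, y = -2.099, so z ≈ 25.408 ≈ 25.4 km.
Check against N (with the unrounded solution): distance 76.48 ≈ 76.48 km. ✓

x ≈ -31.3 km, y ≈ -2.1 km, depth ≈ 25.4 km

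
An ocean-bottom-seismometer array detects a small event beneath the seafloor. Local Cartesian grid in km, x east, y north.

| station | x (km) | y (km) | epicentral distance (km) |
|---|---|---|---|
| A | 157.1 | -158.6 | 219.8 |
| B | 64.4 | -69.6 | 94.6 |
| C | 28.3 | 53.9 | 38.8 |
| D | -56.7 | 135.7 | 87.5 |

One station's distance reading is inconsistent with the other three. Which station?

D

Solve using three stations at a time. Using A, B, C (subtract circle equations pairwise → linear system) gives (x, y) ≈ (22.8, 15.4).
Distances from that point to each station vs reported:
  A: calculated 219.8 vs reported 219.8 → residual 0.0 km
  B: calculated 94.6 vs reported 94.6 → residual 0.0 km
  C: calculated 38.9 vs reported 38.8 → residual 0.1 km
  D: calculated 144.2 vs reported 87.5 → residual 56.7 km
A, B, C are mutually consistent (residuals ≈ 0); D is off by 56.7 km.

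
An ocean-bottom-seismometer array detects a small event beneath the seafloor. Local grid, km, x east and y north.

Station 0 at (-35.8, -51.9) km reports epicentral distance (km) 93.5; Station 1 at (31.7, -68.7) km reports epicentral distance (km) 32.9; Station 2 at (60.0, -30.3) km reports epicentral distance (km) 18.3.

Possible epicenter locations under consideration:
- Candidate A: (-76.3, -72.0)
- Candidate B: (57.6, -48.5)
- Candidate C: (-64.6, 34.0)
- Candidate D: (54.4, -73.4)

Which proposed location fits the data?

Candidate B

For each candidate, compare |candidate − station| to the reported distance:
Candidate A: residuals Station 0 48.3, Station 1 75.2, Station 2 124.2 → max 124.2 km
Candidate B: residuals Station 0 0.0, Station 1 0.1, Station 2 0.1 → max 0.1 km
Candidate C: residuals Station 0 2.9, Station 1 107.9, Station 2 121.9 → max 121.9 km
Candidate D: residuals Station 0 0.8, Station 1 9.7, Station 2 25.2 → max 25.2 km
Only Candidate B has all residuals ≈ 0.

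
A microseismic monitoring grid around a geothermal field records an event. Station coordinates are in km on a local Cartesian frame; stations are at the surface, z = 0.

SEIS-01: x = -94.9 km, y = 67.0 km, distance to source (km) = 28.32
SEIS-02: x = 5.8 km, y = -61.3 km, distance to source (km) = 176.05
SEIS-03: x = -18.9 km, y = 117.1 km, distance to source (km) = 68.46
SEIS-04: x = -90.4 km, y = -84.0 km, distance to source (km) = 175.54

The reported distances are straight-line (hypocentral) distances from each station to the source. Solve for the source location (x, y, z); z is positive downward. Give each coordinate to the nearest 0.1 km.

(-81.9, 91.2, 6.9)

Each station gives a sphere (x−x_i)² + (y−y_i)² + z² = d_i² (stations at z=0).
Subtracting the SEIS-01 sphere from SEIS-02 and SEIS-03: z² cancels, leaving linear equations in x and y:
201.4 x − 256.6 y = -39895.26
152.0 x + 100.2 y = -3310.14
Solving: x ≈ -81.896, y ≈ 91.198 km (keep extra digits for the depth step; rounded: -81.9, 91.2).
Then from the SEIS-01 sphere: z² = 28.32² − (x + 94.9)² − (y − 67.0)² with x = -81.896, y = 91.198, so z ≈ 6.883 ≈ 6.9 km.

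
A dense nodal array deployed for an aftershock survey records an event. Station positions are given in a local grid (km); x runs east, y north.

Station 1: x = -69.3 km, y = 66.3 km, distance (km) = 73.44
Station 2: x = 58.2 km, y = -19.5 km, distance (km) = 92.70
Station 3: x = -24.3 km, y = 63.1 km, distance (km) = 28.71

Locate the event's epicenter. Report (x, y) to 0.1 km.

x ≈ 3.3 km, y ≈ 55.2 km

Circle about each station: (x + 69.3)² + (y − 66.3)² = 73.44²; (x − 58.2)² + (y + 19.5)² = 92.70²; (x + 24.3)² + (y − 63.1)² = 28.71².
Subtracting the Station 1 equation from the Station 2 and Station 3 equations removes the quadratic terms:
255.0 x − 171.6 y = -8630.55
90.0 x − 6.4 y = -56.91
Solving the 2×2 system: x ≈ 3.3, y ≈ 55.2 km.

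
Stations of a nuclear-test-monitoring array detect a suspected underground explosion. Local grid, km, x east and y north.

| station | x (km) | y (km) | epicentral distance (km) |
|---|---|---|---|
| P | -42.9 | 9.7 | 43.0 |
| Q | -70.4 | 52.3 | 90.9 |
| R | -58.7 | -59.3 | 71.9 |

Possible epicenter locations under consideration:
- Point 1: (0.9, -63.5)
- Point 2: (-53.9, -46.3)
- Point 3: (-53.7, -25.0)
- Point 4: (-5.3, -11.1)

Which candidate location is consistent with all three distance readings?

Point 4

For each candidate, compare |candidate − station| to the reported distance:
Point 1: residuals P 42.3, Q 45.1, R 12.2 → max 45.1 km
Point 2: residuals P 14.1, Q 9.1, R 58.0 → max 58.0 km
Point 3: residuals P 6.7, Q 11.8, R 37.2 → max 37.2 km
Point 4: residuals P 0.0, Q 0.0, R 0.0 → max 0.0 km
Only Point 4 has all residuals ≈ 0.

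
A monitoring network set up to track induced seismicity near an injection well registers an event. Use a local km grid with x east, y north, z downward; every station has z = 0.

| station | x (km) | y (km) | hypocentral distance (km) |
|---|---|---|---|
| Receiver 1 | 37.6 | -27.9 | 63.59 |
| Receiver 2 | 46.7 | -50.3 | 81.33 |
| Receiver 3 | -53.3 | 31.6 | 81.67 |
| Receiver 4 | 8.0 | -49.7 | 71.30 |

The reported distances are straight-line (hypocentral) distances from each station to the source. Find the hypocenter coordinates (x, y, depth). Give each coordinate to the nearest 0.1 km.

x ≈ 8.4 km, y ≈ 4.6 km, depth ≈ 46.2 km

Each station gives a sphere (x−x_i)² + (y−y_i)² + z² = d_i² (stations at z=0).
Subtracting the Receiver 1 sphere from Receiver 2 and Receiver 3: z² cancels, leaving linear equations in x and y:
18.2 x − 44.8 y = -52.07
-181.8 x + 119.0 y = -979.02
Solving: x ≈ 8.372, y ≈ 4.564 km (keep extra digits for the depth step; rounded: 8.4, 4.6).
Then from the Receiver 1 sphere: z² = 63.59² − (x − 37.6)² − (y + 27.9)² with x = 8.372, y = 4.564, so z ≈ 46.211 ≈ 46.2 km.
Check against Receiver 4 (with the unrounded solution): distance 71.28 ≈ 71.30 km. ✓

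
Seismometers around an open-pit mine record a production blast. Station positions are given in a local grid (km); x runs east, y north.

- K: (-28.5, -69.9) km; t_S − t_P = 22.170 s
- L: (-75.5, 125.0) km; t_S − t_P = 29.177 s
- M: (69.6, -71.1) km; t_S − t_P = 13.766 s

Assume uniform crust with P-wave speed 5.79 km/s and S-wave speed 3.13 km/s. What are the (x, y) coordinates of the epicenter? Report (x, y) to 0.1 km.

(93.1, 19.7)

Distance from S−P lag: d = Δt · v_P v_S / (v_P − v_S) = Δt · (5.79·3.13)/(5.79−3.13) ≈ 6.8130·Δt.
So d_K = 151.05, d_L = 198.78, d_M = 93.79 km.
Circle about each station: (x + 28.5)² + (y + 69.9)² = 151.05²; (x + 75.5)² + (y − 125.0)² = 198.78²; (x − 69.6)² + (y + 71.1)² = 93.79².
Subtracting the K equation from the L and M equations removes the quadratic terms:
-94.0 x + 389.8 y = -1070.40
196.2 x − 2.4 y = 18220.65
Solving the 2×2 system: x ≈ 93.1, y ≈ 19.7 km.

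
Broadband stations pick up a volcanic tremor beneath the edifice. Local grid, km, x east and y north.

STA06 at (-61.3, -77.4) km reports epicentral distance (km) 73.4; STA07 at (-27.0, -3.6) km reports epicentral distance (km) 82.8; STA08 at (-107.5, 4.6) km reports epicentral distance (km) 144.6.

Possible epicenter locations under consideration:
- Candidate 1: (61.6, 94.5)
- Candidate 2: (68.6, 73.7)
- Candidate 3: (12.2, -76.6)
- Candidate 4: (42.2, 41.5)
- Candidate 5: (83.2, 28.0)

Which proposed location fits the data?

For each candidate, compare |candidate − station| to the reported distance:
Candidate 1: residuals STA06 137.9, STA07 49.4, STA08 46.9 → max 137.9 km
Candidate 2: residuals STA06 125.9, STA07 40.1, STA08 44.6 → max 125.9 km
Candidate 3: residuals STA06 0.1, STA07 0.1, STA08 0.0 → max 0.1 km
Candidate 4: residuals STA06 84.2, STA07 0.2, STA08 9.6 → max 84.2 km
Candidate 5: residuals STA06 105.5, STA07 31.8, STA08 47.5 → max 105.5 km
Only Candidate 3 has all residuals ≈ 0.

Candidate 3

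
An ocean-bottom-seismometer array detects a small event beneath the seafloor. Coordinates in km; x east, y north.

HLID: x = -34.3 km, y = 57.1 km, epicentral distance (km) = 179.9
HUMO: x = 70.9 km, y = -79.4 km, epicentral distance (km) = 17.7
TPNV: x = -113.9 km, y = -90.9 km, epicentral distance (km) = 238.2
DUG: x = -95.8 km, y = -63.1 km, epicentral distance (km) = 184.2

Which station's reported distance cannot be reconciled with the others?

Solve using three stations at a time. Using HLID, HUMO, DUG (subtract circle equations pairwise → linear system) gives (x, y) ≈ (88.0, -74.8).
Distances from that point to each station vs reported:
  HLID: calculated 179.9 vs reported 179.9 → residual 0.0 km
  HUMO: calculated 17.7 vs reported 17.7 → residual 0.0 km
  TPNV: calculated 202.6 vs reported 238.2 → residual 35.6 km
  DUG: calculated 184.2 vs reported 184.2 → residual 0.0 km
HLID, HUMO, DUG are mutually consistent (residuals ≈ 0); TPNV is off by 35.6 km.

TPNV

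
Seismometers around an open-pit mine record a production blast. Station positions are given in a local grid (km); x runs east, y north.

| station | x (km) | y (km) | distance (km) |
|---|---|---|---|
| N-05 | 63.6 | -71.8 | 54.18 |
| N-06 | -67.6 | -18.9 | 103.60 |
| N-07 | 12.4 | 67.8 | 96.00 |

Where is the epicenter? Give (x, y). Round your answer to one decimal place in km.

Circle about each station: (x − 63.6)² + (y + 71.8)² = 54.18²; (x + 67.6)² + (y + 18.9)² = 103.60²; (x − 12.4)² + (y − 67.8)² = 96.00².
Subtracting pairs of circle equations eliminates x²+y² and gives linear equations (the radical axes):
-262.4 x + 105.8 y = -12070.72
-102.4 x + 279.2 y = -10730.13
Solving the 2×2 system: x ≈ 35.8, y ≈ -25.3 km.

35.8 km east, -25.3 km north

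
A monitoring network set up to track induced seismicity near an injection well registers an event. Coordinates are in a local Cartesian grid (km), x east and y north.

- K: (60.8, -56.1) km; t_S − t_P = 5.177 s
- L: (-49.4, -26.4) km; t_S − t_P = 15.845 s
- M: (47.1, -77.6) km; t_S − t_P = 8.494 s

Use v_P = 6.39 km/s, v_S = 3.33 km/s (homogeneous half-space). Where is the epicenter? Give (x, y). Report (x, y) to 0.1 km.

(60.6, -20.1)

Distance from S−P lag: d = Δt · v_P v_S / (v_P − v_S) = Δt · (6.39·3.33)/(6.39−3.33) ≈ 6.9538·Δt.
So d_K = 36.00, d_L = 110.18, d_M = 59.07 km.
Circle about each station: (x − 60.8)² + (y + 56.1)² = 36.00²; (x + 49.4)² + (y + 26.4)² = 110.18²; (x − 47.1)² + (y + 77.6)² = 59.07².
Subtracting pairs of circle equations eliminates x²+y² and gives linear equations (the radical axes):
-220.4 x + 59.4 y = -14550.16
-27.4 x − 43.0 y = -796.94
Solving the 2×2 system: x ≈ 60.6, y ≈ -20.1 km.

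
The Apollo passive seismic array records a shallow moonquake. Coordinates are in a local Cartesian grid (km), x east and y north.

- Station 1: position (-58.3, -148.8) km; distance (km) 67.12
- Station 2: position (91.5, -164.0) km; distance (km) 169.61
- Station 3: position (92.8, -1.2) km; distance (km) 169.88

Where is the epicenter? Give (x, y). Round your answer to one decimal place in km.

Circle about each station: (x + 58.3)² + (y + 148.8)² = 67.12²; (x − 91.5)² + (y + 164.0)² = 169.61²; (x − 92.8)² + (y + 1.2)² = 169.88².
Subtracting pairs of circle equations eliminates x²+y² and gives linear equations (the radical axes):
299.6 x − 30.4 y = -14534.54
302.2 x + 295.2 y = -41281.17
Solving the 2×2 system: x ≈ -56.8, y ≈ -81.7 km.

x ≈ -56.8 km, y ≈ -81.7 km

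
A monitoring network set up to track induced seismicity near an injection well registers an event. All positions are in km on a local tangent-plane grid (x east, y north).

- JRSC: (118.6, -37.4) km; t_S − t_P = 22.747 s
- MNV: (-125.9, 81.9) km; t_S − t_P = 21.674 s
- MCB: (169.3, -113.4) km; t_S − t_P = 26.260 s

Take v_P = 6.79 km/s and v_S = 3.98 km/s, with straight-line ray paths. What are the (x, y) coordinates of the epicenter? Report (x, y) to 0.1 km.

Distance from S−P lag: d = Δt · v_P v_S / (v_P − v_S) = Δt · (6.79·3.98)/(6.79−3.98) ≈ 9.6172·Δt.
So d_JRSC = 218.76, d_MNV = 208.44, d_MCB = 252.55 km.
Circle about each station: (x − 118.6)² + (y + 37.4)² = 218.76²; (x + 125.9)² + (y − 81.9)² = 208.44²; (x − 169.3)² + (y + 113.4)² = 252.55².
Subtracting the JRSC equation from the MNV and MCB equations removes the quadratic terms:
-489.0 x + 238.6 y = 11502.40
101.4 x − 152.0 y = 10131.77
Solving the 2×2 system: x ≈ -83.1, y ≈ -122.1 km.
Check against JRSC (with the unrounded x, y): √((x − 118.6)²+(y + 37.4)²) = 218.75 ≈ 218.76 km. ✓

(-83.1, -122.1)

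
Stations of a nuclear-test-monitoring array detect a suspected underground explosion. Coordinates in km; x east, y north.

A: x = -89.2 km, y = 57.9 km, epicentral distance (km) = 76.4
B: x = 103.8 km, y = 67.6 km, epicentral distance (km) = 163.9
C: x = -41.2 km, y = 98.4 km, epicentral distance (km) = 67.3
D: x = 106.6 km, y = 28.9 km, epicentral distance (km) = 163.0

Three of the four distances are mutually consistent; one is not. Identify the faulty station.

Solve using three stations at a time. Using B, C, D (subtract circle equations pairwise → linear system) gives (x, y) ≈ (-56.4, 32.8).
Distances from that point to each station vs reported:
  A: calculated 41.3 vs reported 76.4 → residual 35.1 km
  B: calculated 163.9 vs reported 163.9 → residual 0.0 km
  C: calculated 67.4 vs reported 67.3 → residual 0.1 km
  D: calculated 163.0 vs reported 163.0 → residual 0.0 km
B, C, D are mutually consistent (residuals ≈ 0); A is off by 35.1 km.

A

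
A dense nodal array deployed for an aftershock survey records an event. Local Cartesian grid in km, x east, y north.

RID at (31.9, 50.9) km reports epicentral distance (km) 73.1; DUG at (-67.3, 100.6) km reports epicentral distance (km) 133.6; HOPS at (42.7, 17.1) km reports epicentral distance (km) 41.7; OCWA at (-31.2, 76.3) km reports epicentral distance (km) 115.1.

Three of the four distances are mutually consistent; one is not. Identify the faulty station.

Solve using three stations at a time. Using RID, HOPS, OCWA (subtract circle equations pairwise → linear system) gives (x, y) ≈ (28.5, -22.1).
Distances from that point to each station vs reported:
  RID: calculated 73.1 vs reported 73.1 → residual 0.0 km
  DUG: calculated 155.7 vs reported 133.6 → residual 22.1 km
  HOPS: calculated 41.7 vs reported 41.7 → residual 0.0 km
  OCWA: calculated 115.1 vs reported 115.1 → residual 0.0 km
RID, HOPS, OCWA are mutually consistent (residuals ≈ 0); DUG is off by 22.1 km.

DUG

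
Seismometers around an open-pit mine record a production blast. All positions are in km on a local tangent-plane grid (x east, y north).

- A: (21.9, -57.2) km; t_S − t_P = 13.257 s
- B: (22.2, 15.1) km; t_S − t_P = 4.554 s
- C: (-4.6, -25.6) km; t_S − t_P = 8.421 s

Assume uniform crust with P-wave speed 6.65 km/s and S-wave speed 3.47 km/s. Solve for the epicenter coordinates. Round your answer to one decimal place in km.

Distance from S−P lag: d = Δt · v_P v_S / (v_P − v_S) = Δt · (6.65·3.47)/(6.65−3.47) ≈ 7.2564·Δt.
So d_A = 96.20, d_B = 33.05, d_C = 61.11 km.
Circle about each station: (x − 21.9)² + (y + 57.2)² = 96.20²; (x − 22.2)² + (y − 15.1)² = 33.05²; (x + 4.6)² + (y + 25.6)² = 61.11².
Subtracting pairs of circle equations eliminates x²+y² and gives linear equations (the radical axes):
0.6 x + 144.6 y = 5131.54
-53.0 x + 63.2 y = 2445.08
Solving the 2×2 system: x ≈ -3.8, y ≈ 35.5 km.
Check against A (with the unrounded x, y): √((x − 21.9)²+(y + 57.2)²) = 96.20 ≈ 96.20 km. ✓

-3.8 km east, 35.5 km north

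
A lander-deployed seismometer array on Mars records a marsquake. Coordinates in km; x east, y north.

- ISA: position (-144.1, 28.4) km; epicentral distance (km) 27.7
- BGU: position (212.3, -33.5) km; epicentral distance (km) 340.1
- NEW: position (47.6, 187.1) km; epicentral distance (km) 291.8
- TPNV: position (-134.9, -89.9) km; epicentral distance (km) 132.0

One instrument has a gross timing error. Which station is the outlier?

NEW

Solve using three stations at a time. Using ISA, BGU, TPNV (subtract circle equations pairwise → linear system) gives (x, y) ≈ (-119.5, 41.2).
Distances from that point to each station vs reported:
  ISA: calculated 27.7 vs reported 27.7 → residual 0.0 km
  BGU: calculated 340.1 vs reported 340.1 → residual 0.0 km
  NEW: calculated 221.8 vs reported 291.8 → residual 70.0 km
  TPNV: calculated 132.0 vs reported 132.0 → residual 0.0 km
ISA, BGU, TPNV are mutually consistent (residuals ≈ 0); NEW is off by 70.0 km.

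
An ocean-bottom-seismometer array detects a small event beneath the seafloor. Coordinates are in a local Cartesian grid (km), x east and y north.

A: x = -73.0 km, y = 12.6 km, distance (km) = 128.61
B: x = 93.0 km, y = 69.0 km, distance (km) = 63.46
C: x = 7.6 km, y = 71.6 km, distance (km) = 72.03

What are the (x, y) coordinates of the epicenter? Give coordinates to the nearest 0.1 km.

x ≈ 55.5 km, y ≈ 17.8 km

Circle about each station: (x + 73.0)² + (y − 12.6)² = 128.61²; (x − 93.0)² + (y − 69.0)² = 63.46²; (x − 7.6)² + (y − 71.6)² = 72.03².
Subtracting pairs of circle equations eliminates x²+y² and gives linear equations (the radical axes):
332.0 x + 112.8 y = 20435.60
161.2 x + 118.0 y = 11048.77
Solving the 2×2 system: x ≈ 55.5, y ≈ 17.8 km.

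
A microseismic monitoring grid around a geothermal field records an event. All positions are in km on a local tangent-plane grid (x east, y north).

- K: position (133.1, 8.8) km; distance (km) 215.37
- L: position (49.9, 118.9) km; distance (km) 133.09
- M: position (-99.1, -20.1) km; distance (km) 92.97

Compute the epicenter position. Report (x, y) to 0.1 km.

Circle about each station: (x − 133.1)² + (y − 8.8)² = 215.37²; (x − 49.9)² + (y − 118.9)² = 133.09²; (x + 99.1)² + (y + 20.1)² = 92.97².
Subtracting pairs of circle equations eliminates x²+y² and gives linear equations (the radical axes):
-166.4 x + 220.2 y = 27505.46
-464.4 x − 57.8 y = 30172.59
Solving the 2×2 system: x ≈ -73.6, y ≈ 69.3 km.

-73.6 km east, 69.3 km north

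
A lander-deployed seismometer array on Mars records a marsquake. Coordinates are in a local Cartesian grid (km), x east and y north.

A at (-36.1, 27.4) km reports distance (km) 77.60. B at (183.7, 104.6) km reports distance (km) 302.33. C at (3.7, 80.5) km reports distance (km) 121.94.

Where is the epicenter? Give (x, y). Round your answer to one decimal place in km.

Circle about each station: (x + 36.1)² + (y − 27.4)² = 77.60²; (x − 183.7)² + (y − 104.6)² = 302.33²; (x − 3.7)² + (y − 80.5)² = 121.94².
Subtracting the A equation from the B and C equations removes the quadratic terms:
439.6 x + 154.4 y = -42748.79
79.6 x + 106.2 y = -4407.63
Solving the 2×2 system: x ≈ -112.2, y ≈ 42.6 km.

-112.2 km east, 42.6 km north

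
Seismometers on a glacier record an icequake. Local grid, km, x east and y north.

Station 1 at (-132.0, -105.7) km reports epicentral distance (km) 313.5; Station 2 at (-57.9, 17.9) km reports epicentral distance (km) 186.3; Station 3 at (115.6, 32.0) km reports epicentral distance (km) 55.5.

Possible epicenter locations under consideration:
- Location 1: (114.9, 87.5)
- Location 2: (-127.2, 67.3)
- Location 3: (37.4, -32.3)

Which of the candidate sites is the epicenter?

Location 1

For each candidate, compare |candidate − station| to the reported distance:
Location 1: residuals Station 1 0.0, Station 2 0.0, Station 3 0.0 → max 0.0 km
Location 2: residuals Station 1 140.4, Station 2 101.2, Station 3 189.9 → max 189.9 km
Location 3: residuals Station 1 128.9, Station 2 78.6, Station 3 45.7 → max 128.9 km
Only Location 1 has all residuals ≈ 0.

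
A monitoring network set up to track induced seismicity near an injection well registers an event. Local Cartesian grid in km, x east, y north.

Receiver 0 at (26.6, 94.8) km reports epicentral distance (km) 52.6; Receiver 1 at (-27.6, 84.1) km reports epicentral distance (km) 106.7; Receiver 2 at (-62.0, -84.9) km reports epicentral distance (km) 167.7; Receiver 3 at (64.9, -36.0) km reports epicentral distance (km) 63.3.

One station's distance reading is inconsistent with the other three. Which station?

Receiver 0

Solve using three stations at a time. Using Receiver 1, Receiver 2, Receiver 3 (subtract circle equations pairwise → linear system) gives (x, y) ≈ (62.7, 27.2).
Distances from that point to each station vs reported:
  Receiver 0: calculated 76.6 vs reported 52.6 → residual 24.0 km
  Receiver 1: calculated 106.7 vs reported 106.7 → residual 0.0 km
  Receiver 2: calculated 167.7 vs reported 167.7 → residual 0.0 km
  Receiver 3: calculated 63.3 vs reported 63.3 → residual 0.0 km
Receiver 1, Receiver 2, Receiver 3 are mutually consistent (residuals ≈ 0); Receiver 0 is off by 24.0 km.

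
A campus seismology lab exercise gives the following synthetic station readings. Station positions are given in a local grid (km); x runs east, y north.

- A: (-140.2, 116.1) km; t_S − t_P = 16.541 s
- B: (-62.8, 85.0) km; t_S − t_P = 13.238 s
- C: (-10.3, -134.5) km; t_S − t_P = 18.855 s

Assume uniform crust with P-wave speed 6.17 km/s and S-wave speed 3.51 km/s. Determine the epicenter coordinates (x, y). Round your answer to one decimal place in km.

x ≈ -105.4 km, y ≈ -14.0 km

Distance from S−P lag: d = Δt · v_P v_S / (v_P − v_S) = Δt · (6.17·3.51)/(6.17−3.51) ≈ 8.1416·Δt.
So d_A = 134.67, d_B = 107.78, d_C = 153.51 km.
Circle about each station: (x + 140.2)² + (y − 116.1)² = 134.67²; (x + 62.8)² + (y − 85.0)² = 107.78²; (x + 10.3)² + (y + 134.5)² = 153.51².
Subtracting the A equation from the B and C equations removes the quadratic terms:
154.8 x − 62.2 y = -15446.93
259.8 x − 501.2 y = -20368.22
Solving the 2×2 system: x ≈ -105.4, y ≈ -14.0 km.
Check against A (with the unrounded x, y): √((x + 140.2)²+(y − 116.1)²) = 134.67 ≈ 134.67 km. ✓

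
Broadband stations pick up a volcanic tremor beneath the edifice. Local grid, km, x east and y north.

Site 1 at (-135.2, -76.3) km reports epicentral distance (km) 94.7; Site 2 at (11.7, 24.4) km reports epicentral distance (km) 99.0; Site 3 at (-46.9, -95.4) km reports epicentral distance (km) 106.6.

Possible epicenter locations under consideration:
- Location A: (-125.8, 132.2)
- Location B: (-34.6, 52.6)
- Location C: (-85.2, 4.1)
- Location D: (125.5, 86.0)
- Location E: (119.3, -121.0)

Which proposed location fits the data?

For each candidate, compare |candidate − station| to the reported distance:
Location A: residuals Site 1 114.0, Site 2 75.7, Site 3 134.3 → max 134.3 km
Location B: residuals Site 1 68.8, Site 2 44.8, Site 3 41.9 → max 68.8 km
Location C: residuals Site 1 0.0, Site 2 0.0, Site 3 0.0 → max 0.0 km
Location D: residuals Site 1 212.4, Site 2 30.4, Site 3 143.7 → max 212.4 km
Location E: residuals Site 1 163.7, Site 2 81.9, Site 3 61.6 → max 163.7 km
Only Location C has all residuals ≈ 0.

Location C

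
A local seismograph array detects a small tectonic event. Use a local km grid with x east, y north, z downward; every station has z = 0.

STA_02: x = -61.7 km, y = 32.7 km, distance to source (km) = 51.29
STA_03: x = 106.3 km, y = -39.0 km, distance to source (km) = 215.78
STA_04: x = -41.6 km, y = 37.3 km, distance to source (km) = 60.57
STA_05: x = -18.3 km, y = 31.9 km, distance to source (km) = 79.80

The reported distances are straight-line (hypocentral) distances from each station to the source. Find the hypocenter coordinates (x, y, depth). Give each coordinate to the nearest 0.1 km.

Each station gives a sphere (x−x_i)² + (y−y_i)² + z² = d_i² (stations at z=0).
Subtracting the STA_02 sphere from STA_03 and STA_04: z² cancels, leaving linear equations in x and y:
336.0 x − 143.4 y = -35985.83
40.2 x + 9.2 y = -2792.39
Solving: x ≈ -82.600, y ≈ 57.407 km (keep extra digits for the depth step; rounded: -82.6, 57.4).
Then from the STA_02 sphere: z² = 51.29² − (x + 61.7)² − (y − 32.7)² with x = -82.600, y = 57.407, so z ≈ 39.792 ≈ 39.8 km.

x ≈ -82.6 km, y ≈ 57.4 km, depth ≈ 39.8 km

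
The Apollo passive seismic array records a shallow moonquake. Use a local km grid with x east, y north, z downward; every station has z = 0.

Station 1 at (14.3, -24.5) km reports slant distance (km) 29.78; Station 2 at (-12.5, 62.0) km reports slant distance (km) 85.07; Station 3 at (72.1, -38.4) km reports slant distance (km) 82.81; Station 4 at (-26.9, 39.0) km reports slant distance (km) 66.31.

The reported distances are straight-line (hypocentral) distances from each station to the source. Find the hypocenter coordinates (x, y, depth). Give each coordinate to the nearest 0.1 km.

Each station gives a sphere (x−x_i)² + (y−y_i)² + z² = d_i² (stations at z=0).
Subtracting the Station 1 sphere from Station 2 and Station 3: z² cancels, leaving linear equations in x and y:
-53.6 x + 173.0 y = -3154.55
115.6 x − 27.8 y = -102.42
Solving: x ≈ -5.695, y ≈ -19.999 km (keep extra digits for the depth step; rounded: -5.7, -20.0).
Then from the Station 1 sphere: z² = 29.78² − (x − 14.3)² − (y + 24.5)² with x = -5.695, y = -19.999, so z ≈ 21.605 ≈ 21.6 km.

(-5.7, -20.0, 21.6)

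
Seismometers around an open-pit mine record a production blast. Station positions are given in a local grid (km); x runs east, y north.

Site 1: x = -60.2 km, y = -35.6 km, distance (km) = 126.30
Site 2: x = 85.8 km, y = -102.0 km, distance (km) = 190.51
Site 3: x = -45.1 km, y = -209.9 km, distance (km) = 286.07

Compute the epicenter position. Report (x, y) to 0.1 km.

x ≈ 6.9 km, y ≈ 71.4 km

Circle about each station: (x + 60.2)² + (y + 35.6)² = 126.30²; (x − 85.8)² + (y + 102.0)² = 190.51²; (x + 45.1)² + (y + 209.9)² = 286.07².
Subtracting the Site 1 equation from the Site 2 and Site 3 equations removes the quadratic terms:
292.0 x − 132.8 y = -7468.13
30.2 x − 348.6 y = -24683.73
Solving the 2×2 system: x ≈ 6.9, y ≈ 71.4 km.
Check against Site 1 (with the unrounded x, y): √((x + 60.2)²+(y + 35.6)²) = 126.30 ≈ 126.30 km. ✓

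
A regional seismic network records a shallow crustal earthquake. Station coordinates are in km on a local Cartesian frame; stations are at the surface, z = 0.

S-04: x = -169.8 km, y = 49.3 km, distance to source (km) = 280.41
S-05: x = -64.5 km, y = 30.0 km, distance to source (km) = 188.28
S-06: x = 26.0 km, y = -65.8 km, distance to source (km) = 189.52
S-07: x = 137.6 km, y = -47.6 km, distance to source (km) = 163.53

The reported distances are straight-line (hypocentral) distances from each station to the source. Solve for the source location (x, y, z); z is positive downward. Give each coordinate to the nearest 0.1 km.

(98.1, 95.4, 68.8)

Each station gives a sphere (x−x_i)² + (y−y_i)² + z² = d_i² (stations at z=0).
Subtracting the S-04 sphere from S-05 and S-06: z² cancels, leaving linear equations in x and y:
210.6 x − 38.6 y = 16978.13
391.6 x − 230.2 y = 16455.05
Solving: x ≈ 98.105, y ≈ 95.407 km (keep extra digits for the depth step; rounded: 98.1, 95.4).
Then from the S-04 sphere: z² = 280.41² − (x + 169.8)² − (y − 49.3)² with x = 98.105, y = 95.407, so z ≈ 68.781 ≈ 68.8 km.
Check against S-07 (with the unrounded solution): distance 163.53 ≈ 163.53 km. ✓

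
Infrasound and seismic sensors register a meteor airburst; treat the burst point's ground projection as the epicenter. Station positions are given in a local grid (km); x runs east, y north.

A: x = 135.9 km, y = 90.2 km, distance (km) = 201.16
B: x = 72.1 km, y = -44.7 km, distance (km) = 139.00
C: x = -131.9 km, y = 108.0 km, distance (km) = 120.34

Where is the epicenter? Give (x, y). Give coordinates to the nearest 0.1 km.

Circle about each station: (x − 135.9)² + (y − 90.2)² = 201.16²; (x − 72.1)² + (y + 44.7)² = 139.00²; (x + 131.9)² + (y − 108.0)² = 120.34².
Subtracting pairs of circle equations eliminates x²+y² and gives linear equations (the radical axes):
-127.6 x − 269.8 y = 1736.00
-535.6 x + 35.6 y = 28440.39
Solving the 2×2 system: x ≈ -51.9, y ≈ 18.1 km.

(-51.9, 18.1)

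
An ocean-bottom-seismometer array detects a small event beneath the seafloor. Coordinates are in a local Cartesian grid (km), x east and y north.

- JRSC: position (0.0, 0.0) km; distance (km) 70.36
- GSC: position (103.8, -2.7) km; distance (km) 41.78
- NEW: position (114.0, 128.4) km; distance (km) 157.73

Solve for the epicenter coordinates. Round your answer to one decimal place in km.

66.8 km east, -22.1 km north

Circle about each station: x² + y² = 70.36²; (x − 103.8)² + (y + 2.7)² = 41.78²; (x − 114.0)² + (y − 128.4)² = 157.73².
Subtracting the JRSC equation from the GSC and NEW equations removes the quadratic terms:
207.6 x − 5.4 y = 13986.69
228.0 x + 256.8 y = 9554.34
Solving the 2×2 system: x ≈ 66.8, y ≈ -22.1 km.
Check against JRSC (with the unrounded x, y): √(x²+y²) = 70.36 ≈ 70.36 km. ✓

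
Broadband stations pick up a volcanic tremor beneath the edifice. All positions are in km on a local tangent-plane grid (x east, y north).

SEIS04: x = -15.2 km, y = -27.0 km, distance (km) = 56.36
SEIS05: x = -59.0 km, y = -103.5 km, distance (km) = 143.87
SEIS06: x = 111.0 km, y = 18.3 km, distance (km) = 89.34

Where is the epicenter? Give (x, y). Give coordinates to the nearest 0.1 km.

Circle about each station: (x + 15.2)² + (y + 27.0)² = 56.36²; (x + 59.0)² + (y + 103.5)² = 143.87²; (x − 111.0)² + (y − 18.3)² = 89.34².
Subtracting pairs of circle equations eliminates x²+y² and gives linear equations (the radical axes):
-87.6 x − 153.0 y = -4288.92
252.4 x + 90.6 y = 6890.66
Solving the 2×2 system: x ≈ 21.7, y ≈ 15.6 km.
Check against SEIS04 (with the unrounded x, y): √((x + 15.2)²+(y + 27.0)²) = 56.36 ≈ 56.36 km. ✓

21.7 km east, 15.6 km north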